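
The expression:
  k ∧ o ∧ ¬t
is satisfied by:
  {o: True, k: True, t: False}


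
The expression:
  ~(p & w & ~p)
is always true.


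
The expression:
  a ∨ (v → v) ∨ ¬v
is always true.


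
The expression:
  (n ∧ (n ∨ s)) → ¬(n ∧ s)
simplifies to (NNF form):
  ¬n ∨ ¬s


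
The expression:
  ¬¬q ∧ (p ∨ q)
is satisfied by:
  {q: True}


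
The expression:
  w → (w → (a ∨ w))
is always true.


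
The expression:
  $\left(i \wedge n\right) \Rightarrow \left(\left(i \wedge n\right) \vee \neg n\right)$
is always true.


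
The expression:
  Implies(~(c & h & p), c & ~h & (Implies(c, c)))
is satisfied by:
  {p: True, c: True, h: False}
  {c: True, h: False, p: False}
  {p: True, h: True, c: True}


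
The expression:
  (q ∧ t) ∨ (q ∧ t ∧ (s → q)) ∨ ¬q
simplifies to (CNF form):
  t ∨ ¬q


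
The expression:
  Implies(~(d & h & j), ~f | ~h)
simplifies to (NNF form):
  ~f | ~h | (d & j)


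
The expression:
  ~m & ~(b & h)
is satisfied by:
  {h: False, m: False, b: False}
  {b: True, h: False, m: False}
  {h: True, b: False, m: False}


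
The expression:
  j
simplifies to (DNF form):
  j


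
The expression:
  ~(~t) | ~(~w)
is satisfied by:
  {t: True, w: True}
  {t: True, w: False}
  {w: True, t: False}


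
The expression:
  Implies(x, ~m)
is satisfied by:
  {m: False, x: False}
  {x: True, m: False}
  {m: True, x: False}


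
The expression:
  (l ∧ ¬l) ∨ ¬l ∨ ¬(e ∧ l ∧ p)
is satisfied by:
  {l: False, e: False, p: False}
  {p: True, l: False, e: False}
  {e: True, l: False, p: False}
  {p: True, e: True, l: False}
  {l: True, p: False, e: False}
  {p: True, l: True, e: False}
  {e: True, l: True, p: False}


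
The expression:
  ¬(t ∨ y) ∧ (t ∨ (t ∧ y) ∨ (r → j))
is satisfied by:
  {j: True, r: False, y: False, t: False}
  {j: False, r: False, y: False, t: False}
  {r: True, j: True, t: False, y: False}


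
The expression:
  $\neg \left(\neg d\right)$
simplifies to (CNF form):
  $d$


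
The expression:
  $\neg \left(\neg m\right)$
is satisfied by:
  {m: True}


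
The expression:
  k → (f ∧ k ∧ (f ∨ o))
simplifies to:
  f ∨ ¬k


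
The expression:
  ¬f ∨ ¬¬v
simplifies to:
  v ∨ ¬f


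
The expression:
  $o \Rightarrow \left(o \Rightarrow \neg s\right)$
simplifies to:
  $\neg o \vee \neg s$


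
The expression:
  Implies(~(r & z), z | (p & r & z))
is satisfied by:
  {z: True}


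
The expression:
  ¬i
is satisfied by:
  {i: False}


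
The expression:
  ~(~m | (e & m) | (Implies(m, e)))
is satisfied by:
  {m: True, e: False}


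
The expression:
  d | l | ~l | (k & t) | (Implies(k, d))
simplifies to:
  True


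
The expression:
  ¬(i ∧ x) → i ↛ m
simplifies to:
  i ∧ (x ∨ ¬m)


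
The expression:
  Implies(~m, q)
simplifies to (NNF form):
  m | q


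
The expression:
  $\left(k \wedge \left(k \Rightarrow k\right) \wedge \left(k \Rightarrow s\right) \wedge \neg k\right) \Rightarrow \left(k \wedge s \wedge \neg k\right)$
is always true.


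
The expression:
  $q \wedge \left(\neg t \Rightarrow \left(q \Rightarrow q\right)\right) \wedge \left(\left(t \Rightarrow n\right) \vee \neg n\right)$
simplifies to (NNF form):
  $q$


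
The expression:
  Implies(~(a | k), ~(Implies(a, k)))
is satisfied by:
  {a: True, k: True}
  {a: True, k: False}
  {k: True, a: False}


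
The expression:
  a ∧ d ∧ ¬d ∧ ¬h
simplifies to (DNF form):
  False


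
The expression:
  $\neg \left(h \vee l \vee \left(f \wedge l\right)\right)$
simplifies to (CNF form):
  $\neg h \wedge \neg l$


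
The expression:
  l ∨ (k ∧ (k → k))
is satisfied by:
  {k: True, l: True}
  {k: True, l: False}
  {l: True, k: False}


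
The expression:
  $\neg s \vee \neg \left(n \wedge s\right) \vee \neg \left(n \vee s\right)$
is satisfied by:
  {s: False, n: False}
  {n: True, s: False}
  {s: True, n: False}


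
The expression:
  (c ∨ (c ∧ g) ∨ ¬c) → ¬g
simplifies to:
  ¬g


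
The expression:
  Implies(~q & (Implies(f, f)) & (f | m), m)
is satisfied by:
  {q: True, m: True, f: False}
  {q: True, m: False, f: False}
  {m: True, q: False, f: False}
  {q: False, m: False, f: False}
  {f: True, q: True, m: True}
  {f: True, q: True, m: False}
  {f: True, m: True, q: False}


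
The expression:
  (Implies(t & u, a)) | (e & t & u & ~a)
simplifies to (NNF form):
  a | e | ~t | ~u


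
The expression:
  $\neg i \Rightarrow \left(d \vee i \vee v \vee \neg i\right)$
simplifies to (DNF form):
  $\text{True}$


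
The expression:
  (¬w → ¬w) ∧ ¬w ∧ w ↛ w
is never true.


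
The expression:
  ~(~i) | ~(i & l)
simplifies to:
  True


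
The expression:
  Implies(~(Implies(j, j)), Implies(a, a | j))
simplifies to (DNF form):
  True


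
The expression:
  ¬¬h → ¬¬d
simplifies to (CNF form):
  d ∨ ¬h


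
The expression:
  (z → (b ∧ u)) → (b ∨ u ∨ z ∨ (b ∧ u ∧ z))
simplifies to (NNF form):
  b ∨ u ∨ z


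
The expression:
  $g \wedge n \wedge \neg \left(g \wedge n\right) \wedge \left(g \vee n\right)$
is never true.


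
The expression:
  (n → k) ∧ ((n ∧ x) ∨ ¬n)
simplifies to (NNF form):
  (k ∧ x) ∨ ¬n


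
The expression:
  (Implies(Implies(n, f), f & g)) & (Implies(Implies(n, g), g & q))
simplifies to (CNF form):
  (f | n) & (g | ~f) & (q | ~g)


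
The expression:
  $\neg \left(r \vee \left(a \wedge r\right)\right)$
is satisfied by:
  {r: False}


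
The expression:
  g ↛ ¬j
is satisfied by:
  {j: True, g: True}


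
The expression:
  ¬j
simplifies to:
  ¬j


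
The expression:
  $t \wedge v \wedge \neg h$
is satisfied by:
  {t: True, v: True, h: False}


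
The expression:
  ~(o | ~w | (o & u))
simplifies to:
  w & ~o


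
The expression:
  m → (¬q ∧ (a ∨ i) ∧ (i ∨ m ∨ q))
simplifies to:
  (a ∧ ¬q) ∨ (i ∧ ¬q) ∨ ¬m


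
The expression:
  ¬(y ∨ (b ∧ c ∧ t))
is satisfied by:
  {y: False, c: False, t: False, b: False}
  {b: True, y: False, c: False, t: False}
  {t: True, y: False, c: False, b: False}
  {b: True, t: True, y: False, c: False}
  {c: True, b: False, y: False, t: False}
  {b: True, c: True, y: False, t: False}
  {t: True, c: True, b: False, y: False}


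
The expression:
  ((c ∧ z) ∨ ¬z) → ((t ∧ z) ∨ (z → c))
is always true.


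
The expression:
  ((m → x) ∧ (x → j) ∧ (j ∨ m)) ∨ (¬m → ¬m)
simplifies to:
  True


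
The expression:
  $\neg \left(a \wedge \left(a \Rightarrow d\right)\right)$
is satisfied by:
  {d: False, a: False}
  {a: True, d: False}
  {d: True, a: False}


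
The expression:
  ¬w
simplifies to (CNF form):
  ¬w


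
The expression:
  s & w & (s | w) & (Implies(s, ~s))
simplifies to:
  False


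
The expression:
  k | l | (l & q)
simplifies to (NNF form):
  k | l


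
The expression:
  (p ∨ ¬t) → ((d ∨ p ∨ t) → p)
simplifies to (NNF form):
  p ∨ t ∨ ¬d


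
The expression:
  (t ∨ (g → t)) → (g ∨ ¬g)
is always true.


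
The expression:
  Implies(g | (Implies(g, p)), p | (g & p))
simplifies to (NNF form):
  p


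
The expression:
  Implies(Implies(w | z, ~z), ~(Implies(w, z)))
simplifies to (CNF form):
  w | z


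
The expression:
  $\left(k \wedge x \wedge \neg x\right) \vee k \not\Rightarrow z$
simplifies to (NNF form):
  $k \wedge \neg z$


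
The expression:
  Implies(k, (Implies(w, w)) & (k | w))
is always true.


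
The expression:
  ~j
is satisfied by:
  {j: False}


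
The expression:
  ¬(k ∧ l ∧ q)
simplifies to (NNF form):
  ¬k ∨ ¬l ∨ ¬q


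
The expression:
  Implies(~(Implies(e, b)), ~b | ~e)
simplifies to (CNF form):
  True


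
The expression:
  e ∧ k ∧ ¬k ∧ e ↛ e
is never true.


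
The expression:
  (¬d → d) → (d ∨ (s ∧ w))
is always true.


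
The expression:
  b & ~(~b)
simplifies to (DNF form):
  b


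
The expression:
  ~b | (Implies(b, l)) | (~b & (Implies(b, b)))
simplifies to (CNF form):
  l | ~b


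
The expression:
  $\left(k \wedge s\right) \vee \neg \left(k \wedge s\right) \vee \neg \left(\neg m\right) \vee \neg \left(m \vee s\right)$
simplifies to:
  $\text{True}$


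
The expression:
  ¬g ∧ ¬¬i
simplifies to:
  i ∧ ¬g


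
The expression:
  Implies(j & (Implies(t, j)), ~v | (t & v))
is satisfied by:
  {t: True, v: False, j: False}
  {v: False, j: False, t: False}
  {j: True, t: True, v: False}
  {j: True, v: False, t: False}
  {t: True, v: True, j: False}
  {v: True, t: False, j: False}
  {j: True, v: True, t: True}


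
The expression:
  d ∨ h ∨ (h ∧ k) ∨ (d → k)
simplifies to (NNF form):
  True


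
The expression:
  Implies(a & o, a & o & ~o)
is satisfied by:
  {o: False, a: False}
  {a: True, o: False}
  {o: True, a: False}


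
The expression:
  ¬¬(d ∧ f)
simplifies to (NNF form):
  d ∧ f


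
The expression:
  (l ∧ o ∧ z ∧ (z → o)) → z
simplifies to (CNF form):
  True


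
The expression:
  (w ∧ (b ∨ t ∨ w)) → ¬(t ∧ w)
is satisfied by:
  {w: False, t: False}
  {t: True, w: False}
  {w: True, t: False}


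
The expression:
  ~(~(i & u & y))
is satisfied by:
  {i: True, u: True, y: True}


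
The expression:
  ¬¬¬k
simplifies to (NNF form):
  ¬k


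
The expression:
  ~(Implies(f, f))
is never true.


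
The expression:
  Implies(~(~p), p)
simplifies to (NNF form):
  True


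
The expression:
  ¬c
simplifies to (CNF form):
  ¬c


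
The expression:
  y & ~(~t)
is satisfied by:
  {t: True, y: True}


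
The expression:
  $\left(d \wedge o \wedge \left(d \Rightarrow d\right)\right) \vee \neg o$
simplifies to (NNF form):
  $d \vee \neg o$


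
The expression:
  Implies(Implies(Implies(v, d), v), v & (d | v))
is always true.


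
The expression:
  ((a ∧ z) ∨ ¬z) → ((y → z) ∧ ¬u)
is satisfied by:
  {z: True, u: False, a: False, y: False}
  {y: True, z: True, u: False, a: False}
  {z: True, a: True, u: False, y: False}
  {y: True, z: True, a: True, u: False}
  {y: False, u: False, a: False, z: False}
  {a: True, y: False, u: False, z: False}
  {z: True, u: True, y: False, a: False}
  {y: True, z: True, u: True, a: False}


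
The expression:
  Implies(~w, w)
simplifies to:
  w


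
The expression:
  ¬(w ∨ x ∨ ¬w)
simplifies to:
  False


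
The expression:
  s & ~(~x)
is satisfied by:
  {s: True, x: True}


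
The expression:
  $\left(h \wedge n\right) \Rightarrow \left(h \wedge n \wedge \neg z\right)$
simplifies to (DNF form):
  $\neg h \vee \neg n \vee \neg z$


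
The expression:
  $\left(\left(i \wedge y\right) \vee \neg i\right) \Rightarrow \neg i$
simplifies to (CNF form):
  $\neg i \vee \neg y$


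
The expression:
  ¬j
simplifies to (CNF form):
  ¬j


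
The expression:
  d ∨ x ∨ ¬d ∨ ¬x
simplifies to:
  True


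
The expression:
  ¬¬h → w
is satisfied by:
  {w: True, h: False}
  {h: False, w: False}
  {h: True, w: True}


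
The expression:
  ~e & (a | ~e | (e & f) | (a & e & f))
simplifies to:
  ~e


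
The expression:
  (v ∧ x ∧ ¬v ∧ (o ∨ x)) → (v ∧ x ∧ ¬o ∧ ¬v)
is always true.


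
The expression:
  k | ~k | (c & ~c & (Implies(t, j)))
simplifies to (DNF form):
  True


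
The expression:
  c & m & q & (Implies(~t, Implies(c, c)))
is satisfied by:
  {c: True, m: True, q: True}


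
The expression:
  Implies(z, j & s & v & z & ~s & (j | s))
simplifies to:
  ~z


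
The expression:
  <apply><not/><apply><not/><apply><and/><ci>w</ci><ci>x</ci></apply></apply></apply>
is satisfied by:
  {w: True, x: True}


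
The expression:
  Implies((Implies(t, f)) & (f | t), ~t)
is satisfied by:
  {t: False, f: False}
  {f: True, t: False}
  {t: True, f: False}


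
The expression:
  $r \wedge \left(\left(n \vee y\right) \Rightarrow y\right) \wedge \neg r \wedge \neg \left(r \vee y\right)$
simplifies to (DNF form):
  $\text{False}$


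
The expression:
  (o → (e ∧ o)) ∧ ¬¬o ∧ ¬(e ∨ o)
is never true.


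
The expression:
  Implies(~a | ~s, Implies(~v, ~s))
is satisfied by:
  {a: True, v: True, s: False}
  {a: True, s: False, v: False}
  {v: True, s: False, a: False}
  {v: False, s: False, a: False}
  {a: True, v: True, s: True}
  {a: True, s: True, v: False}
  {v: True, s: True, a: False}


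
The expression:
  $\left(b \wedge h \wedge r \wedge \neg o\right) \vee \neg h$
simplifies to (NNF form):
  $\left(b \wedge r \wedge \neg o\right) \vee \neg h$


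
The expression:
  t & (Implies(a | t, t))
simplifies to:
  t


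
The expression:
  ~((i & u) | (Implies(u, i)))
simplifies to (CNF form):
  u & ~i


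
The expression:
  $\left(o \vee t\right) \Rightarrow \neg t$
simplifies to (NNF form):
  $\neg t$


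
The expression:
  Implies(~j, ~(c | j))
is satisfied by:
  {j: True, c: False}
  {c: False, j: False}
  {c: True, j: True}


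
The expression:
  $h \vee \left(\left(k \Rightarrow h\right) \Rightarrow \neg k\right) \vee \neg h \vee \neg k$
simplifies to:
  $\text{True}$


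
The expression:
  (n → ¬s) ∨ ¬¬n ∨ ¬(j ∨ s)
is always true.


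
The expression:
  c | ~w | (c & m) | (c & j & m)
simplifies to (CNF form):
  c | ~w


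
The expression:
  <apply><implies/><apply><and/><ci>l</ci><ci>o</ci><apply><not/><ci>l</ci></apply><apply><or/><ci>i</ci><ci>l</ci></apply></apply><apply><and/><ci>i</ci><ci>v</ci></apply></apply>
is always true.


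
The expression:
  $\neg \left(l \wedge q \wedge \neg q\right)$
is always true.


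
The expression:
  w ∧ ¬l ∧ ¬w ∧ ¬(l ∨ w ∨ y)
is never true.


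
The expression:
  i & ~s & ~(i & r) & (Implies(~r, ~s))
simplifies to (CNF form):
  i & ~r & ~s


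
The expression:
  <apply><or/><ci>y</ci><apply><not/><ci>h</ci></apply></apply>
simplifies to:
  <apply><or/><ci>y</ci><apply><not/><ci>h</ci></apply></apply>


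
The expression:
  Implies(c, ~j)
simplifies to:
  ~c | ~j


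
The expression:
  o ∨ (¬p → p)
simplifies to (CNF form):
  o ∨ p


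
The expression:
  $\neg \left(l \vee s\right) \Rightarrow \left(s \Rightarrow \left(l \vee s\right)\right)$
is always true.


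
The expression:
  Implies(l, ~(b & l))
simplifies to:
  ~b | ~l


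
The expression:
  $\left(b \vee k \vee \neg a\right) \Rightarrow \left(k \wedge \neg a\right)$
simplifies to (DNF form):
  $\left(k \wedge \neg a\right) \vee \left(k \wedge \neg k\right) \vee \left(a \wedge k \wedge \neg a\right) \vee \left(a \wedge k \wedge \neg k\right) \vee \left(a \wedge \neg a \wedge \neg b\right) \vee \left(a \wedge \neg b \wedge \neg k\right) \vee \left(k \wedge \neg a \wedge \neg b\right) \vee \left(k \wedge \neg b \wedge \neg k\right)$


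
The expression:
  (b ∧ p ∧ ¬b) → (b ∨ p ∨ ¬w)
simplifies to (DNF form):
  True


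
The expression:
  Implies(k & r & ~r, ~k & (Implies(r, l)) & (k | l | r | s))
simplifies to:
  True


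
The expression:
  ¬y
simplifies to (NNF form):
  ¬y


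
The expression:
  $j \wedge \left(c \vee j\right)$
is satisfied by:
  {j: True}


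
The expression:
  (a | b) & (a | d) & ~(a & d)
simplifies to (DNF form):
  (a & ~a) | (a & ~d) | (a & b & ~a) | (a & b & ~d) | (a & d & ~a) | (a & d & ~d) | (b & d & ~a) | (b & d & ~d)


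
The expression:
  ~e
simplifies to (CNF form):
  ~e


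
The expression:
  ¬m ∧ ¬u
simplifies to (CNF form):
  ¬m ∧ ¬u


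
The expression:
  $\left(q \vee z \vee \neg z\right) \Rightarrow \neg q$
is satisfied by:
  {q: False}


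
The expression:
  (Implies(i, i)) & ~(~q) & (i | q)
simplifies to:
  q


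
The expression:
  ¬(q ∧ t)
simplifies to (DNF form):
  ¬q ∨ ¬t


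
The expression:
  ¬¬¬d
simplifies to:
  ¬d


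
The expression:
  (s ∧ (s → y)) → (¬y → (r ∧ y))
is always true.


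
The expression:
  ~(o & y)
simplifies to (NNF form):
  ~o | ~y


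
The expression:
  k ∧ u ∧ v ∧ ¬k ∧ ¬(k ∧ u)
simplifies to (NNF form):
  False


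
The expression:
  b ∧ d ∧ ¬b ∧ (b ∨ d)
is never true.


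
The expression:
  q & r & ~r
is never true.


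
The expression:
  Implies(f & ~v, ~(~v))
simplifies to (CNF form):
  v | ~f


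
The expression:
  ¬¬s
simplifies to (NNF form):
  s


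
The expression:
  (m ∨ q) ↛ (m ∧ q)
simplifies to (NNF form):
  (m ∧ ¬q) ∨ (q ∧ ¬m)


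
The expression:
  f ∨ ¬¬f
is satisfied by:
  {f: True}


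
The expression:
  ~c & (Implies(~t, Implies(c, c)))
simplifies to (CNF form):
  ~c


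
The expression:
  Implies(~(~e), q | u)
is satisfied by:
  {q: True, u: True, e: False}
  {q: True, e: False, u: False}
  {u: True, e: False, q: False}
  {u: False, e: False, q: False}
  {q: True, u: True, e: True}
  {q: True, e: True, u: False}
  {u: True, e: True, q: False}


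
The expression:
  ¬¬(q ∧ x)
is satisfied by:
  {x: True, q: True}


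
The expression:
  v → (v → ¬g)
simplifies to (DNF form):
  ¬g ∨ ¬v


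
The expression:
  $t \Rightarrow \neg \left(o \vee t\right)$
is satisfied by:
  {t: False}


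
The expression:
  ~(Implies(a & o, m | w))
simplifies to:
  a & o & ~m & ~w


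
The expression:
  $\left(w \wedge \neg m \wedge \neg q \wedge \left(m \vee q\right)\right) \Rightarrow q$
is always true.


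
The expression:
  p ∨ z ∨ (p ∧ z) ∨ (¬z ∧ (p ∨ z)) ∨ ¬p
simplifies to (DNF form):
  True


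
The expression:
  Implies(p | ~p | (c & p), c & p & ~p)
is never true.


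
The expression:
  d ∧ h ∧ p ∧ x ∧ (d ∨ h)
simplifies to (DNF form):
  d ∧ h ∧ p ∧ x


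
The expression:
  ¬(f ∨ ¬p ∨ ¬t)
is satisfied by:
  {t: True, p: True, f: False}


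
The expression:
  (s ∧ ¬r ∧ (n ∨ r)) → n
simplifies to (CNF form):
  True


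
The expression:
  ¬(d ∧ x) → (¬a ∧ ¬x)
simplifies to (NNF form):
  (d ∧ x) ∨ (¬a ∧ ¬x)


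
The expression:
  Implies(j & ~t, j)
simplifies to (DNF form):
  True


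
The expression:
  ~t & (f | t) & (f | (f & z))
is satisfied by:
  {f: True, t: False}


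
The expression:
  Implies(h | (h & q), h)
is always true.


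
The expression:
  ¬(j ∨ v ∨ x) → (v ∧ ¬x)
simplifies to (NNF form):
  j ∨ v ∨ x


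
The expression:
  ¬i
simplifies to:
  ¬i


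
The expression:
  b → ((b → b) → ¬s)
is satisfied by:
  {s: False, b: False}
  {b: True, s: False}
  {s: True, b: False}


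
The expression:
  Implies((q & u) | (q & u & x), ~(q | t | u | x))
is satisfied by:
  {u: False, q: False}
  {q: True, u: False}
  {u: True, q: False}


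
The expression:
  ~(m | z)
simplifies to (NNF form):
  ~m & ~z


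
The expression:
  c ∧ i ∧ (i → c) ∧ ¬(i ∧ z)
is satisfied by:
  {c: True, i: True, z: False}


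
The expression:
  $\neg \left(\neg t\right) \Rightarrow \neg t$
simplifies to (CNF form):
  $\neg t$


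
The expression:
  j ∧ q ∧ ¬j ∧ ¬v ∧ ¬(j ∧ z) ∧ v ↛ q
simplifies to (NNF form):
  False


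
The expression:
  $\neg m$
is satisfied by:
  {m: False}


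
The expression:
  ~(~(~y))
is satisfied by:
  {y: False}


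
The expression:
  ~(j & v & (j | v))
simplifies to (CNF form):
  ~j | ~v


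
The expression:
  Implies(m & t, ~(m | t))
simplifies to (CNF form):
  ~m | ~t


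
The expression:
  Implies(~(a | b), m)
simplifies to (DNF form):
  a | b | m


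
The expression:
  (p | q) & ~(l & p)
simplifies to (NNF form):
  (p & ~l) | (q & ~p)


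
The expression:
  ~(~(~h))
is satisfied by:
  {h: False}


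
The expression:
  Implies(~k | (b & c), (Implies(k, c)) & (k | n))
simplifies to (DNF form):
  k | n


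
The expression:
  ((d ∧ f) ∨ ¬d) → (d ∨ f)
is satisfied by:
  {d: True, f: True}
  {d: True, f: False}
  {f: True, d: False}


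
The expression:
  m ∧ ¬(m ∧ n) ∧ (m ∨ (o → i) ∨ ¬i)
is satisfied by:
  {m: True, n: False}


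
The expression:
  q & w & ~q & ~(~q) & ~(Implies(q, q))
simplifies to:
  False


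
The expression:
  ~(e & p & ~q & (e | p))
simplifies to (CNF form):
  q | ~e | ~p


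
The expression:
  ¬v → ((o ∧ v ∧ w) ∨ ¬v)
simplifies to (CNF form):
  True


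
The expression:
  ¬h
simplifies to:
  ¬h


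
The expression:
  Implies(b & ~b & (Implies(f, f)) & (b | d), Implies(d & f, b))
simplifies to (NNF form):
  True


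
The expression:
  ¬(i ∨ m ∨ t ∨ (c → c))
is never true.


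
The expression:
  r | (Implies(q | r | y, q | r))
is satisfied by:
  {r: True, q: True, y: False}
  {r: True, q: False, y: False}
  {q: True, r: False, y: False}
  {r: False, q: False, y: False}
  {r: True, y: True, q: True}
  {r: True, y: True, q: False}
  {y: True, q: True, r: False}


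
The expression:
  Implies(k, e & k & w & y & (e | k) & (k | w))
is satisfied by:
  {w: True, y: True, e: True, k: False}
  {w: True, y: True, e: False, k: False}
  {w: True, e: True, y: False, k: False}
  {w: True, e: False, y: False, k: False}
  {y: True, e: True, w: False, k: False}
  {y: True, w: False, e: False, k: False}
  {y: False, e: True, w: False, k: False}
  {y: False, w: False, e: False, k: False}
  {w: True, k: True, y: True, e: True}


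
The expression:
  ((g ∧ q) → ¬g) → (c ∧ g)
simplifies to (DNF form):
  (c ∧ g) ∨ (g ∧ q)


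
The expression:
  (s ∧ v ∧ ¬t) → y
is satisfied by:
  {y: True, t: True, s: False, v: False}
  {y: True, s: False, v: False, t: False}
  {t: True, s: False, v: False, y: False}
  {t: False, s: False, v: False, y: False}
  {y: True, v: True, t: True, s: False}
  {y: True, v: True, t: False, s: False}
  {v: True, t: True, y: False, s: False}
  {v: True, y: False, s: False, t: False}
  {t: True, y: True, s: True, v: False}
  {y: True, s: True, t: False, v: False}
  {t: True, s: True, y: False, v: False}
  {s: True, y: False, v: False, t: False}
  {y: True, v: True, s: True, t: True}
  {y: True, v: True, s: True, t: False}
  {v: True, s: True, t: True, y: False}


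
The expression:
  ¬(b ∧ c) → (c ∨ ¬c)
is always true.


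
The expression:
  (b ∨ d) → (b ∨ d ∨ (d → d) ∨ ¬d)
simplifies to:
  True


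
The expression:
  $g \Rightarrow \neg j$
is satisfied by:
  {g: False, j: False}
  {j: True, g: False}
  {g: True, j: False}


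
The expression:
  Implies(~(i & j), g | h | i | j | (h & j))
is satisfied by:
  {i: True, g: True, h: True, j: True}
  {i: True, g: True, h: True, j: False}
  {i: True, g: True, j: True, h: False}
  {i: True, g: True, j: False, h: False}
  {i: True, h: True, j: True, g: False}
  {i: True, h: True, j: False, g: False}
  {i: True, h: False, j: True, g: False}
  {i: True, h: False, j: False, g: False}
  {g: True, h: True, j: True, i: False}
  {g: True, h: True, j: False, i: False}
  {g: True, j: True, h: False, i: False}
  {g: True, j: False, h: False, i: False}
  {h: True, j: True, g: False, i: False}
  {h: True, g: False, j: False, i: False}
  {j: True, g: False, h: False, i: False}


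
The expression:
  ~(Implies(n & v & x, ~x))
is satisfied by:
  {x: True, n: True, v: True}


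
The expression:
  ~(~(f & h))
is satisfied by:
  {h: True, f: True}


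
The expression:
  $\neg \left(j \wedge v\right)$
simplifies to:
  $\neg j \vee \neg v$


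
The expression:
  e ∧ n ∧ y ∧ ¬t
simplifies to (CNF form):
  e ∧ n ∧ y ∧ ¬t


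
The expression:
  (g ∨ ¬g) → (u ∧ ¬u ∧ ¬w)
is never true.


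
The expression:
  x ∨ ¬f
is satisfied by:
  {x: True, f: False}
  {f: False, x: False}
  {f: True, x: True}


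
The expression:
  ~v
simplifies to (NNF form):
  ~v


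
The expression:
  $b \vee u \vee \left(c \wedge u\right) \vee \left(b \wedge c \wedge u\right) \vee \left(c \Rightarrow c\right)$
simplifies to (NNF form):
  $\text{True}$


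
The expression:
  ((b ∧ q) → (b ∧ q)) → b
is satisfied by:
  {b: True}


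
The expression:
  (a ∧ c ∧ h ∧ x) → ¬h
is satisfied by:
  {x: False, c: False, a: False, h: False}
  {h: True, x: False, c: False, a: False}
  {a: True, x: False, c: False, h: False}
  {h: True, a: True, x: False, c: False}
  {c: True, h: False, x: False, a: False}
  {h: True, c: True, x: False, a: False}
  {a: True, c: True, h: False, x: False}
  {h: True, a: True, c: True, x: False}
  {x: True, a: False, c: False, h: False}
  {h: True, x: True, a: False, c: False}
  {a: True, x: True, h: False, c: False}
  {h: True, a: True, x: True, c: False}
  {c: True, x: True, a: False, h: False}
  {h: True, c: True, x: True, a: False}
  {a: True, c: True, x: True, h: False}


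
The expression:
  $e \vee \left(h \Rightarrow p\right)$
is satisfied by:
  {e: True, p: True, h: False}
  {e: True, h: False, p: False}
  {p: True, h: False, e: False}
  {p: False, h: False, e: False}
  {e: True, p: True, h: True}
  {e: True, h: True, p: False}
  {p: True, h: True, e: False}


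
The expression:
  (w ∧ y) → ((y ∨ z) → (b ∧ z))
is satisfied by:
  {b: True, z: True, w: False, y: False}
  {b: True, z: False, w: False, y: False}
  {z: True, b: False, w: False, y: False}
  {b: False, z: False, w: False, y: False}
  {b: True, y: True, z: True, w: False}
  {b: True, y: True, z: False, w: False}
  {y: True, z: True, b: False, w: False}
  {y: True, b: False, z: False, w: False}
  {b: True, w: True, z: True, y: False}
  {b: True, w: True, z: False, y: False}
  {w: True, z: True, b: False, y: False}
  {w: True, b: False, z: False, y: False}
  {b: True, y: True, w: True, z: True}


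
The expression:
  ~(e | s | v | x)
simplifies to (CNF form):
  ~e & ~s & ~v & ~x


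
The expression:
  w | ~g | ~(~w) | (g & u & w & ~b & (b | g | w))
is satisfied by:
  {w: True, g: False}
  {g: False, w: False}
  {g: True, w: True}


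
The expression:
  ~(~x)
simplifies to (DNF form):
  x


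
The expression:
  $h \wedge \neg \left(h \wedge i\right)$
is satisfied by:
  {h: True, i: False}


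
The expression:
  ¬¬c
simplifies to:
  c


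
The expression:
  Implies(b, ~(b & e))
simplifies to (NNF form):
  ~b | ~e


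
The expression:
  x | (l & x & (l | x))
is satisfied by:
  {x: True}


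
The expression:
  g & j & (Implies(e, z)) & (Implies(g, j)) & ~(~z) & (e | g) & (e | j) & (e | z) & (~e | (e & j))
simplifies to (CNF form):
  g & j & z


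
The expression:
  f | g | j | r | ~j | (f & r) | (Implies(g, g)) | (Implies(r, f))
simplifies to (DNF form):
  True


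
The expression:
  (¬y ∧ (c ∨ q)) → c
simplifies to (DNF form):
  c ∨ y ∨ ¬q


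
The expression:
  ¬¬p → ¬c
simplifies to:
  ¬c ∨ ¬p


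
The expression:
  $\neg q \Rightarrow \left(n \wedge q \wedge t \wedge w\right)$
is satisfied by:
  {q: True}


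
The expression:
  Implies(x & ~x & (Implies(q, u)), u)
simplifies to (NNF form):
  True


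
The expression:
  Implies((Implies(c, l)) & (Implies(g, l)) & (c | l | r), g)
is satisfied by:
  {c: True, g: True, l: False, r: False}
  {g: True, c: False, l: False, r: False}
  {r: True, c: True, g: True, l: False}
  {r: True, g: True, c: False, l: False}
  {c: True, g: True, l: True, r: False}
  {g: True, l: True, r: False, c: False}
  {r: True, g: True, l: True, c: True}
  {r: True, g: True, l: True, c: False}
  {c: True, r: False, l: False, g: False}
  {r: False, l: False, g: False, c: False}
  {c: True, r: True, l: False, g: False}


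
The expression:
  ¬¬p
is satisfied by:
  {p: True}


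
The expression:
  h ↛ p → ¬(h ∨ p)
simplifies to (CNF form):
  p ∨ ¬h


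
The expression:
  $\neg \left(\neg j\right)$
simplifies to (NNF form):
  $j$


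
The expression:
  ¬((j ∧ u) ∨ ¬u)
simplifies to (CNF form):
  u ∧ ¬j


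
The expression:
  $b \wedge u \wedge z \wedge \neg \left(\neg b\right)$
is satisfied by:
  {z: True, u: True, b: True}


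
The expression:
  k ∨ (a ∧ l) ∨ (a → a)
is always true.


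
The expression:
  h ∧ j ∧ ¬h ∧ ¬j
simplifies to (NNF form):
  False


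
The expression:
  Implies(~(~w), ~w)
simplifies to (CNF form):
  ~w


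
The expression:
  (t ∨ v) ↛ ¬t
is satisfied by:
  {t: True}


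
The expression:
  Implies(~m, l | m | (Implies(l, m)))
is always true.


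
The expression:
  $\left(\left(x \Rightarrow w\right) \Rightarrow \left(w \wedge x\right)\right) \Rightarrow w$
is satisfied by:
  {w: True, x: False}
  {x: False, w: False}
  {x: True, w: True}


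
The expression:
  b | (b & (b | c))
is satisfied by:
  {b: True}


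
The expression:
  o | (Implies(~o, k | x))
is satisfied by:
  {x: True, o: True, k: True}
  {x: True, o: True, k: False}
  {x: True, k: True, o: False}
  {x: True, k: False, o: False}
  {o: True, k: True, x: False}
  {o: True, k: False, x: False}
  {k: True, o: False, x: False}


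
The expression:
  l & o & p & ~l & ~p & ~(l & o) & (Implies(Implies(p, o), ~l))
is never true.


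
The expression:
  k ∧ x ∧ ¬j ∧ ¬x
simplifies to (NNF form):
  False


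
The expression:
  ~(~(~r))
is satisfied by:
  {r: False}


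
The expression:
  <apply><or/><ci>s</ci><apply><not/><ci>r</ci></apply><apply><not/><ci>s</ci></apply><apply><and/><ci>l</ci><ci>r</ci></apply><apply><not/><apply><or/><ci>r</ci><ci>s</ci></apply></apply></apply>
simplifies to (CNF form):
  <true/>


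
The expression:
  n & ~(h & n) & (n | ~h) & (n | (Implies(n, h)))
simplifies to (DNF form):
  n & ~h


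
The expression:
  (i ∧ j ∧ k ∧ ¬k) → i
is always true.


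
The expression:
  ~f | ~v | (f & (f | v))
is always true.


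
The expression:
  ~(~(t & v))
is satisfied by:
  {t: True, v: True}


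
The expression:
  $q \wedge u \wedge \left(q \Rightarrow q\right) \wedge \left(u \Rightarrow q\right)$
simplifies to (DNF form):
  $q \wedge u$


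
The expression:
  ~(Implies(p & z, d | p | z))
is never true.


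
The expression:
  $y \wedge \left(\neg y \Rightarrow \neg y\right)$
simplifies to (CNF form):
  $y$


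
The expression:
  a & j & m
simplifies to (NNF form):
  a & j & m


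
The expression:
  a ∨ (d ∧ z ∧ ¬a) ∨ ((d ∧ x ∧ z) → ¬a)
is always true.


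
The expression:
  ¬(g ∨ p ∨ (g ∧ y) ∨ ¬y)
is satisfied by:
  {y: True, g: False, p: False}


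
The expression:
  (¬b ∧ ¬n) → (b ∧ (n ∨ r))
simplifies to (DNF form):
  b ∨ n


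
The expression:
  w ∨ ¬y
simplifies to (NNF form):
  w ∨ ¬y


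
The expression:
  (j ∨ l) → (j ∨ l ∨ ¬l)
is always true.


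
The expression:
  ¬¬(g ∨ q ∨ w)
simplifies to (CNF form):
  g ∨ q ∨ w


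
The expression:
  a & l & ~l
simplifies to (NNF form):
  False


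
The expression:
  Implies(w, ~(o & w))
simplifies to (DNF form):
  ~o | ~w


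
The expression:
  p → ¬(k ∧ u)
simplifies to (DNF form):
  ¬k ∨ ¬p ∨ ¬u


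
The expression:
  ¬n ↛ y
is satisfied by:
  {y: True, n: False}
  {n: False, y: False}
  {n: True, y: True}


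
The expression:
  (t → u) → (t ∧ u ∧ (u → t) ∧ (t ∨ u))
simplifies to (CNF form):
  t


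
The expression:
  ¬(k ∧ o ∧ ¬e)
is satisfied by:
  {e: True, o: False, k: False}
  {o: False, k: False, e: False}
  {e: True, k: True, o: False}
  {k: True, o: False, e: False}
  {e: True, o: True, k: False}
  {o: True, e: False, k: False}
  {e: True, k: True, o: True}


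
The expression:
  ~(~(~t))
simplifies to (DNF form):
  ~t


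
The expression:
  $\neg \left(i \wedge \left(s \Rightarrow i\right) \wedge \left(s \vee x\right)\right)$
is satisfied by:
  {x: False, i: False, s: False}
  {s: True, x: False, i: False}
  {x: True, s: False, i: False}
  {s: True, x: True, i: False}
  {i: True, s: False, x: False}


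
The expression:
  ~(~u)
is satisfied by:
  {u: True}


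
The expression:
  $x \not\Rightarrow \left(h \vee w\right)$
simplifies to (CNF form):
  $x \wedge \neg h \wedge \neg w$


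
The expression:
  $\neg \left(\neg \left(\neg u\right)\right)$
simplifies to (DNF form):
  $\neg u$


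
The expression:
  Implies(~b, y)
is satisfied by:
  {y: True, b: True}
  {y: True, b: False}
  {b: True, y: False}


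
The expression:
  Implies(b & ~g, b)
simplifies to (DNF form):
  True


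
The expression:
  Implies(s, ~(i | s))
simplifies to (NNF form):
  ~s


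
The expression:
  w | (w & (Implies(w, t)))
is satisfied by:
  {w: True}


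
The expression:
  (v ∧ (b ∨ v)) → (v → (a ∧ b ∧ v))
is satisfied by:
  {a: True, b: True, v: False}
  {a: True, b: False, v: False}
  {b: True, a: False, v: False}
  {a: False, b: False, v: False}
  {a: True, v: True, b: True}


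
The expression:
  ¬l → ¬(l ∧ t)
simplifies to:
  True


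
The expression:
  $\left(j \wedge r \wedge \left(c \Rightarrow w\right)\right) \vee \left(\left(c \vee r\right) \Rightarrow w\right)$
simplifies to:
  $w \vee \left(j \wedge \neg c\right) \vee \left(\neg c \wedge \neg r\right)$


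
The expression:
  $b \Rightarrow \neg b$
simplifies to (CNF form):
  $\neg b$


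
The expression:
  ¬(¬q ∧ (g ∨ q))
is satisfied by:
  {q: True, g: False}
  {g: False, q: False}
  {g: True, q: True}


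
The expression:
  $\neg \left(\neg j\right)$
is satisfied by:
  {j: True}


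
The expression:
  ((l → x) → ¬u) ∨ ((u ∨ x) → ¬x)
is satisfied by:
  {u: False, x: False}
  {x: True, u: False}
  {u: True, x: False}


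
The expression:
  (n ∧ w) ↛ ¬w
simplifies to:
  n ∧ w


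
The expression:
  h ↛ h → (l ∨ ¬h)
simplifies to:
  True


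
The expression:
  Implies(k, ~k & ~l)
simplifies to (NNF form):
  ~k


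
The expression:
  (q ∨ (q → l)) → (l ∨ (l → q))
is always true.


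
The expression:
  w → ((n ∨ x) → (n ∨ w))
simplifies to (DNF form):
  True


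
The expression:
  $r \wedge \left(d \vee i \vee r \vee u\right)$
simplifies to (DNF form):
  $r$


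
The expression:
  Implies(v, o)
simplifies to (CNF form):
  o | ~v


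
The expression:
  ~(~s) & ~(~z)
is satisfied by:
  {z: True, s: True}


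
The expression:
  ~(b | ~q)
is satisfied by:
  {q: True, b: False}


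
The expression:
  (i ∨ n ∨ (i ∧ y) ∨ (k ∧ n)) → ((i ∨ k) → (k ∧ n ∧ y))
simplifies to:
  (¬i ∧ ¬k) ∨ (¬i ∧ ¬n) ∨ (k ∧ n ∧ y)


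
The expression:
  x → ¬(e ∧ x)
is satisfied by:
  {e: False, x: False}
  {x: True, e: False}
  {e: True, x: False}


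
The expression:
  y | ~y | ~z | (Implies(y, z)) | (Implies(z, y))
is always true.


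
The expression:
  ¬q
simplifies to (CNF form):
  ¬q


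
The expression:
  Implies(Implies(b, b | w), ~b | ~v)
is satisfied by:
  {v: False, b: False}
  {b: True, v: False}
  {v: True, b: False}


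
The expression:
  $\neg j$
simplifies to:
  $\neg j$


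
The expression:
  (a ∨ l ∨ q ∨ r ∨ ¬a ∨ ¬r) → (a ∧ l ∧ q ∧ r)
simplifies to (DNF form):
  a ∧ l ∧ q ∧ r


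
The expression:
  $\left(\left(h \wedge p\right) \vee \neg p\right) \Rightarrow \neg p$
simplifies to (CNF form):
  $\neg h \vee \neg p$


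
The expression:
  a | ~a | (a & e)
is always true.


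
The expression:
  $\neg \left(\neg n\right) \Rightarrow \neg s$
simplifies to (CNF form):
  $\neg n \vee \neg s$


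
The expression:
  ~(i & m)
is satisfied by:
  {m: False, i: False}
  {i: True, m: False}
  {m: True, i: False}


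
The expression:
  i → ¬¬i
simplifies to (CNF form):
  True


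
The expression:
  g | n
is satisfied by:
  {n: True, g: True}
  {n: True, g: False}
  {g: True, n: False}


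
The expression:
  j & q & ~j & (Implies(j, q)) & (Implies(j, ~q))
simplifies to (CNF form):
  False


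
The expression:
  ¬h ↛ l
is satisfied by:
  {l: True, h: False}
  {h: False, l: False}
  {h: True, l: True}


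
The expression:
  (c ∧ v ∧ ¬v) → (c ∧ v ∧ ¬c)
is always true.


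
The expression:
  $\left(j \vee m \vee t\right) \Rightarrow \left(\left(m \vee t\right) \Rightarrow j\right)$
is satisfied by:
  {j: True, m: False, t: False}
  {t: True, j: True, m: False}
  {j: True, m: True, t: False}
  {t: True, j: True, m: True}
  {t: False, m: False, j: False}


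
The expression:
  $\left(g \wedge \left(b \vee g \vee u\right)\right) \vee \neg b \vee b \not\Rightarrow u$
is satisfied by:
  {g: True, u: False, b: False}
  {u: False, b: False, g: False}
  {b: True, g: True, u: False}
  {b: True, u: False, g: False}
  {g: True, u: True, b: False}
  {u: True, g: False, b: False}
  {b: True, u: True, g: True}


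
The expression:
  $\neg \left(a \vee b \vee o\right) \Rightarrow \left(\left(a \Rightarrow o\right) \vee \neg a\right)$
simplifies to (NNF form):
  $\text{True}$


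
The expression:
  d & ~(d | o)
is never true.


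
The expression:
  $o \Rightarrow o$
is always true.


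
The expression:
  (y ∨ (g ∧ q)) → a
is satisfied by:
  {a: True, g: False, q: False, y: False}
  {a: True, q: True, g: False, y: False}
  {a: True, g: True, q: False, y: False}
  {a: True, q: True, g: True, y: False}
  {a: True, y: True, g: False, q: False}
  {a: True, y: True, q: True, g: False}
  {a: True, y: True, g: True, q: False}
  {a: True, y: True, q: True, g: True}
  {y: False, g: False, q: False, a: False}
  {q: True, y: False, g: False, a: False}
  {g: True, y: False, q: False, a: False}


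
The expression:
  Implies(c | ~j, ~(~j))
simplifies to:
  j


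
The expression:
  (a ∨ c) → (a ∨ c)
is always true.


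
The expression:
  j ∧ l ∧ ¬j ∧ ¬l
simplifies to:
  False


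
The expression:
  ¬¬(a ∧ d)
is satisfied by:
  {a: True, d: True}


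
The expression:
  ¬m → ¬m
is always true.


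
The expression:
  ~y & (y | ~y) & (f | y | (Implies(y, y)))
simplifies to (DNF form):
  ~y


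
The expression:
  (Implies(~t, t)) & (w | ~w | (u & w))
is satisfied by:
  {t: True}


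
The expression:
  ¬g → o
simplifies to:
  g ∨ o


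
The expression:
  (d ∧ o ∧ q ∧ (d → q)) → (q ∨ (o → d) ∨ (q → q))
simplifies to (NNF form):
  True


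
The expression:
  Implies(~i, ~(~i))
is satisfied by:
  {i: True}
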